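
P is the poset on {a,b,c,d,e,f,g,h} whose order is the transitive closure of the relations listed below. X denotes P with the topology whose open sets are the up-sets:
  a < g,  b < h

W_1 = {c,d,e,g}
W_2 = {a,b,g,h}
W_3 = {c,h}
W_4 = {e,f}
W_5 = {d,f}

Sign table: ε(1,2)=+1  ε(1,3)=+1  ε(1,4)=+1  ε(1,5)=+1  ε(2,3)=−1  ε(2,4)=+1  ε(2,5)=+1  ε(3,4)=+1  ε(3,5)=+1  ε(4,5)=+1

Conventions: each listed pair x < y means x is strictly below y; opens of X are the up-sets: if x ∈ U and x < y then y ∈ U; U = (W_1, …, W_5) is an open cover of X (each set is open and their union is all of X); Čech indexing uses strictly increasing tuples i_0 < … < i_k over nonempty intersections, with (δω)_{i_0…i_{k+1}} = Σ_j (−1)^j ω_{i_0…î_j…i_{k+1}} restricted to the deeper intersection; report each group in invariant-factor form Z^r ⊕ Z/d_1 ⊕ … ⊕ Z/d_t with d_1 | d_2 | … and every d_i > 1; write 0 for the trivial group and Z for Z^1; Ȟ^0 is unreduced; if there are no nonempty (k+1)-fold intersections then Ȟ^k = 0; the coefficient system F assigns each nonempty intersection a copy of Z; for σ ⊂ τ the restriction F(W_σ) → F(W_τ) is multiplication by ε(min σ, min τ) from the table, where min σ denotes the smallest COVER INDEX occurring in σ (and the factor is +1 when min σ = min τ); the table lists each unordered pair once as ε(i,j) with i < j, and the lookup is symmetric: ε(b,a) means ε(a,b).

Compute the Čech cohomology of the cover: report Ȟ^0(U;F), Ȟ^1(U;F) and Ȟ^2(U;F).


nerve simplices:
  W12={g} W13={c} W14={e} W15={d} W23={h} W45={f}
C dims 5,6; δ0: rk 5, SNF 1^4·2
degree 0: 5−5−0 = 0 → Ȟ^0 ≅ 0
degree 1: 6−0−5 = 1 plus torsion [2] → Ȟ^1 ≅ Z ⊕ Z/2
degree 2: 0−0−0 = 0 → Ȟ^2 ≅ 0

Ȟ^0(U;F) ≅ 0,  Ȟ^1(U;F) ≅ Z ⊕ Z/2,  Ȟ^2(U;F) ≅ 0


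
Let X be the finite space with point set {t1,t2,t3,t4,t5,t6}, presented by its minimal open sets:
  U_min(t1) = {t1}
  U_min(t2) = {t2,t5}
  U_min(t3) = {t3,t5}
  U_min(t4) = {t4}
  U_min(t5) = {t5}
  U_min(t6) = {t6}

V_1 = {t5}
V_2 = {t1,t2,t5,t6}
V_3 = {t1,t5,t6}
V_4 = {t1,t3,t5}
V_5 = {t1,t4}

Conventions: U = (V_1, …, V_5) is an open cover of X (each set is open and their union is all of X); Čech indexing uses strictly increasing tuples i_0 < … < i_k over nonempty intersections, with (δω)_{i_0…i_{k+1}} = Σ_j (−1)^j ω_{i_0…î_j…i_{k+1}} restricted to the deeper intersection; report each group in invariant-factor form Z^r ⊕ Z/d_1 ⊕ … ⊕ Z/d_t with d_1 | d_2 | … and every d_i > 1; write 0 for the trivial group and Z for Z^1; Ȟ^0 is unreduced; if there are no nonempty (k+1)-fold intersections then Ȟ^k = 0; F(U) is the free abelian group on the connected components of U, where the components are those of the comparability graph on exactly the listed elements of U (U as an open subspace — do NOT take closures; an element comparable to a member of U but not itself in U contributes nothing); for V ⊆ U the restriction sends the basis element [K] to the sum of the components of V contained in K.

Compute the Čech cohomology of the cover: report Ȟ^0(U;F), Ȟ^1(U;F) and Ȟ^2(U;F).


Ȟ^0(U;F) ≅ Z^4,  Ȟ^1(U;F) ≅ 0,  Ȟ^2(U;F) ≅ 0

nonempty overlaps:
  V12={t5} V13={t5} V14={t5} V23={t1,t5,t6} V24={t1,t5} V25={t1} V34={t1,t5} V35={t1} V45={t1}
  V123={t5} V124={t5} V134={t5} V234={t1,t5} V235={t1} V245={t1} V345={t1}
  V1234={t5} V2345={t1}
components per intersection:
  V1: {t5}
  V2: {t1} {t2,t5} {t6}
  V3: {t1} {t5} {t6}
  V4: {t1} {t3,t5}
  V5: {t1} {t4}
  V12: {t5}
  V13: {t5}
  V14: {t5}
  V23: {t1} {t5} {t6}
  V24: {t1} {t5}
  V25: {t1}
  V34: {t1} {t5}
  V35: {t1}
  V45: {t1}
  V123: {t5}
  V124: {t5}
  V134: {t5}
  V234: {t1} {t5}
  V235: {t1}
  V245: {t1}
  V345: {t1}
  V1234: {t5}
  V2345: {t1}
C dims 11,13,8,2; δ0: rk 7, SNF 1^7; δ1: rk 6, SNF 1^6; δ2: rk 2, SNF 1^2
degree 0: 11−7−0 = 4 → Ȟ^0 ≅ Z^4
degree 1: 13−6−7 = 0 → Ȟ^1 ≅ 0
degree 2: 8−2−6 = 0 → Ȟ^2 ≅ 0


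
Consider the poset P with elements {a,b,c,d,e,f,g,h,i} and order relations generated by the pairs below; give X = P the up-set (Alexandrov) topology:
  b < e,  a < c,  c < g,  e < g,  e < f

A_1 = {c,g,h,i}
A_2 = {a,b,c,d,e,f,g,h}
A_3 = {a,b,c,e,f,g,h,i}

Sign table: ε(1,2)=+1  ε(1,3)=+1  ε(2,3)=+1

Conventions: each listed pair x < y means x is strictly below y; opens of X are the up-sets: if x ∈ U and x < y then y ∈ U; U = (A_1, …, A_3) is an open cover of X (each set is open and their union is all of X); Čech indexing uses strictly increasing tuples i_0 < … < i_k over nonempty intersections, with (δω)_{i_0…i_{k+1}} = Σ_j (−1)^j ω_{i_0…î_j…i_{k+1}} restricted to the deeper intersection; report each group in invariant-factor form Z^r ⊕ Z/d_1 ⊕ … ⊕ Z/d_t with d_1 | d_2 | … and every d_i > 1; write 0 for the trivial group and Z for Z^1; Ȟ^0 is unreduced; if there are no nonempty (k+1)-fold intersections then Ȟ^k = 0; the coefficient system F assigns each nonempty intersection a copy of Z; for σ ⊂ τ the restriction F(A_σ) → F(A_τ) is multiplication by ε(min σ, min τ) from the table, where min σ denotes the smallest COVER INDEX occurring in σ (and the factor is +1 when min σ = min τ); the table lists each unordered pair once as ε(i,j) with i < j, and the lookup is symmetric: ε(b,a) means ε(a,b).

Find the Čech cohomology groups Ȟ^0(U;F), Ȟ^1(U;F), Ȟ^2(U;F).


Ȟ^0 ≅ Z, Ȟ^1 ≅ 0, Ȟ^2 ≅ 0

nerve of the cover:
  A12={c,g,h} A13={c,g,h,i} A23={a,b,c,e,f,g,h}
  A123={c,g,h}
C dims 3,3,1; δ0: rk 2, SNF 1^2; δ1: rk 1, SNF 1^1
Ȟ^0 = (3 − 2) − 0 = 1, so Ȟ^0 ≅ Z
Ȟ^1 = (3 − 1) − 2 = 0, so Ȟ^1 ≅ 0
Ȟ^2 = (1 − 0) − 1 = 0, so Ȟ^2 ≅ 0


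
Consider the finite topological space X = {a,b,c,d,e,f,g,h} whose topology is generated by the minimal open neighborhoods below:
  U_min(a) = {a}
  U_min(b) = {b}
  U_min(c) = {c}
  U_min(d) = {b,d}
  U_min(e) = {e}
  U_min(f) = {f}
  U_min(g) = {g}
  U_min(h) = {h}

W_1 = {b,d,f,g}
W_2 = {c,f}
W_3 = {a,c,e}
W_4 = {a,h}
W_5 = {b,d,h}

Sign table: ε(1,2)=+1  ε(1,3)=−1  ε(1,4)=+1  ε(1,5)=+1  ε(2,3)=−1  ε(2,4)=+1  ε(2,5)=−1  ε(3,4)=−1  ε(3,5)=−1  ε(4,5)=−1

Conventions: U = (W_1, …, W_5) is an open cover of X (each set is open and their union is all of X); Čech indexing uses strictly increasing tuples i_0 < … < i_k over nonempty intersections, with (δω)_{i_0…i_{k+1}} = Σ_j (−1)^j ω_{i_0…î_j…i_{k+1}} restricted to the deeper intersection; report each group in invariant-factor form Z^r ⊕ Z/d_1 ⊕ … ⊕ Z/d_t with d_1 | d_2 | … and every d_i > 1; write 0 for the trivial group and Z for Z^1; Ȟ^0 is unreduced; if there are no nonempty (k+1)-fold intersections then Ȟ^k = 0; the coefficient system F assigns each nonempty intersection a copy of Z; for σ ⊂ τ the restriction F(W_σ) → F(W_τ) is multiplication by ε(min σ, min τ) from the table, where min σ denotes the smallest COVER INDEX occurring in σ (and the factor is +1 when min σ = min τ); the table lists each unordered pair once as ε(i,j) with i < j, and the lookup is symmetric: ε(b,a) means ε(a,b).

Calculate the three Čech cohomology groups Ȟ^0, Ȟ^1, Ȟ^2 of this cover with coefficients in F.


Ȟ^0(U;F) ≅ 0, Ȟ^1(U;F) ≅ Z/2, Ȟ^2(U;F) ≅ 0

nonempty intersections:
  W12={f} W15={b,d} W23={c} W34={a} W45={h}
C dims 5,5; δ0: rk 5, SNF 1^4·2
Ȟ^0: (5−5)−0=0 ⇒ 0
Ȟ^1: (5−0)−5=0 plus torsion [2] ⇒ Z/2
Ȟ^2: (0−0)−0=0 ⇒ 0


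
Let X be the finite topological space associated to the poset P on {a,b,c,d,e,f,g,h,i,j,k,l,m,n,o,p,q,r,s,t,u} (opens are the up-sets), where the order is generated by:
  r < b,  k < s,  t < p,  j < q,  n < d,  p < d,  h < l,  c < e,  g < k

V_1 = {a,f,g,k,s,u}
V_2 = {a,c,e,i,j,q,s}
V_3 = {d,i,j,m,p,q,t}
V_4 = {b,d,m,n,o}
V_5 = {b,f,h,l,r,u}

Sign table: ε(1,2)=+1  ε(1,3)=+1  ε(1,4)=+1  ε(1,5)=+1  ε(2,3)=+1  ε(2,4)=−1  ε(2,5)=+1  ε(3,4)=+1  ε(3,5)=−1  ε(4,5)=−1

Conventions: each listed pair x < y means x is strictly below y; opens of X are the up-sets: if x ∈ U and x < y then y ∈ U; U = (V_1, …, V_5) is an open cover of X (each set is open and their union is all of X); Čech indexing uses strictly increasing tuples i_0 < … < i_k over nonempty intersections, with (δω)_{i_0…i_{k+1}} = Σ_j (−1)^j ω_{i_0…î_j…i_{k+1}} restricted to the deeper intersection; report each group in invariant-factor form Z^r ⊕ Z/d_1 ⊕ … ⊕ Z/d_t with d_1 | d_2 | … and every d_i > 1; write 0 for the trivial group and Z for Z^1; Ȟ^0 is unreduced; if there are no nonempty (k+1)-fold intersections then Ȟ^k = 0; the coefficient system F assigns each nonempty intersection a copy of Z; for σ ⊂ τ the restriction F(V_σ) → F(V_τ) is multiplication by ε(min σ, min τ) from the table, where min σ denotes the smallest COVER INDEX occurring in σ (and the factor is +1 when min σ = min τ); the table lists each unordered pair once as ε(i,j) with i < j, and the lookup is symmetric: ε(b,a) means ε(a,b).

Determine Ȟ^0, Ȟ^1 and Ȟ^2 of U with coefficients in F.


Ȟ^0(U;F) ≅ 0,  Ȟ^1(U;F) ≅ Z/2,  Ȟ^2(U;F) ≅ 0

intersection data:
  V12={a,s} V15={f,u} V23={i,j,q} V34={d,m} V45={b}
C dims 5,5; δ0: rk 5, SNF 1^4·2
Ȟ^0 = (5 − 5) − 0 = 0, so Ȟ^0 ≅ 0
Ȟ^1 = (5 − 0) − 5 = 0 plus torsion [2], so Ȟ^1 ≅ Z/2
Ȟ^2 = (0 − 0) − 0 = 0, so Ȟ^2 ≅ 0


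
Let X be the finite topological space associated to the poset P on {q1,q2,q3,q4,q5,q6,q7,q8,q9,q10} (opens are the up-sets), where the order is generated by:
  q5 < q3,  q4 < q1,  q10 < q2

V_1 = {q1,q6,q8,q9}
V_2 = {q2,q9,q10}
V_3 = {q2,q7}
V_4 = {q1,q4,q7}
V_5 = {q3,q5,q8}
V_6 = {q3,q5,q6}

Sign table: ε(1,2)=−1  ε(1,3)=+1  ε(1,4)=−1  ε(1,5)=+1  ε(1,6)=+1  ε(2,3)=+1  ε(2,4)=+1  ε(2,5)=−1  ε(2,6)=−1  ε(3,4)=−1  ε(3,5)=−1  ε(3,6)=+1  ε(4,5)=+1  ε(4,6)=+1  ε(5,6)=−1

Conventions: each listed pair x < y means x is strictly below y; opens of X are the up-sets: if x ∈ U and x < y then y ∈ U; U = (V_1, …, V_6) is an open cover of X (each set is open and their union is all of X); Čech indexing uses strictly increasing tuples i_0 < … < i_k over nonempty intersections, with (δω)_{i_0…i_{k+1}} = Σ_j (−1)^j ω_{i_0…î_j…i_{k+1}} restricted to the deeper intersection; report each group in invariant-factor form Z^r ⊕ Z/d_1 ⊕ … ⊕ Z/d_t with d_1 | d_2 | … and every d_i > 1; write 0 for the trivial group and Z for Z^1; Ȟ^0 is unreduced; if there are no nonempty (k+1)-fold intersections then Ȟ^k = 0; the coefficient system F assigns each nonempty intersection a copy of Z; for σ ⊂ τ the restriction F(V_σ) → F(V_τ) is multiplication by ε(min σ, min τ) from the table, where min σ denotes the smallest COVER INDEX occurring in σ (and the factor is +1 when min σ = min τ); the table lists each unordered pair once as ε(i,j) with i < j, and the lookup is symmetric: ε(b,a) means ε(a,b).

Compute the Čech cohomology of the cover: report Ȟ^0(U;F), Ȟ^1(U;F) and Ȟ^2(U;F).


nonempty overlaps:
  V12={q9} V14={q1} V15={q8} V16={q6} V23={q2} V34={q7} V56={q3,q5}
C dims 6,7; δ0: rk 6, SNF 1^5·2
degree 0: 6−6−0 = 0 → Ȟ^0 ≅ 0
degree 1: 7−0−6 = 1 plus torsion [2] → Ȟ^1 ≅ Z ⊕ Z/2
degree 2: 0−0−0 = 0 → Ȟ^2 ≅ 0

Ȟ^0 = 0, Ȟ^1 = Z ⊕ Z/2 and Ȟ^2 = 0


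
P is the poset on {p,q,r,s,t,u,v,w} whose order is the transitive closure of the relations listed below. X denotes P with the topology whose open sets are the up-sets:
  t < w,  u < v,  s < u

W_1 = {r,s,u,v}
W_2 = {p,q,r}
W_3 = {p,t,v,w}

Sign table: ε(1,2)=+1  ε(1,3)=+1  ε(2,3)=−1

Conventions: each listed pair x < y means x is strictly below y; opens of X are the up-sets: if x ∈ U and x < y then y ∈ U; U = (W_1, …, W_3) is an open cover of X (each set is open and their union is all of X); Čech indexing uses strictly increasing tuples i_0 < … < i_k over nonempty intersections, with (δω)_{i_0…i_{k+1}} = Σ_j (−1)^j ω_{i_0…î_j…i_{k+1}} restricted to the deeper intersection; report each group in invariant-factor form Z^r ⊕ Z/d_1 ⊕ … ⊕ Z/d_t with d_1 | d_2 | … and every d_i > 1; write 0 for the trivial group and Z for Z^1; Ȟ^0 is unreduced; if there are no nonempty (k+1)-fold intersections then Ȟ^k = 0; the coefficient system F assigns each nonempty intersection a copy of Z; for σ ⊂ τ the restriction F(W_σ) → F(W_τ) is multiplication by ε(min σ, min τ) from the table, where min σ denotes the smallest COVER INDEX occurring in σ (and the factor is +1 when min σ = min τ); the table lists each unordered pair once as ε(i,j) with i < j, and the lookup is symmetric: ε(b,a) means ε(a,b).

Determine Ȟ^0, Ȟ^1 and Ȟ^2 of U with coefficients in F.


Ȟ^0 ≅ 0, Ȟ^1 ≅ Z/2, Ȟ^2 ≅ 0

nerve simplices:
  W12={r} W13={v} W23={p}
C dims 3,3; δ0: rk 3, SNF 1^2·2
degree 0: 3−3−0 = 0 → Ȟ^0 ≅ 0
degree 1: 3−0−3 = 0 plus torsion [2] → Ȟ^1 ≅ Z/2
degree 2: 0−0−0 = 0 → Ȟ^2 ≅ 0


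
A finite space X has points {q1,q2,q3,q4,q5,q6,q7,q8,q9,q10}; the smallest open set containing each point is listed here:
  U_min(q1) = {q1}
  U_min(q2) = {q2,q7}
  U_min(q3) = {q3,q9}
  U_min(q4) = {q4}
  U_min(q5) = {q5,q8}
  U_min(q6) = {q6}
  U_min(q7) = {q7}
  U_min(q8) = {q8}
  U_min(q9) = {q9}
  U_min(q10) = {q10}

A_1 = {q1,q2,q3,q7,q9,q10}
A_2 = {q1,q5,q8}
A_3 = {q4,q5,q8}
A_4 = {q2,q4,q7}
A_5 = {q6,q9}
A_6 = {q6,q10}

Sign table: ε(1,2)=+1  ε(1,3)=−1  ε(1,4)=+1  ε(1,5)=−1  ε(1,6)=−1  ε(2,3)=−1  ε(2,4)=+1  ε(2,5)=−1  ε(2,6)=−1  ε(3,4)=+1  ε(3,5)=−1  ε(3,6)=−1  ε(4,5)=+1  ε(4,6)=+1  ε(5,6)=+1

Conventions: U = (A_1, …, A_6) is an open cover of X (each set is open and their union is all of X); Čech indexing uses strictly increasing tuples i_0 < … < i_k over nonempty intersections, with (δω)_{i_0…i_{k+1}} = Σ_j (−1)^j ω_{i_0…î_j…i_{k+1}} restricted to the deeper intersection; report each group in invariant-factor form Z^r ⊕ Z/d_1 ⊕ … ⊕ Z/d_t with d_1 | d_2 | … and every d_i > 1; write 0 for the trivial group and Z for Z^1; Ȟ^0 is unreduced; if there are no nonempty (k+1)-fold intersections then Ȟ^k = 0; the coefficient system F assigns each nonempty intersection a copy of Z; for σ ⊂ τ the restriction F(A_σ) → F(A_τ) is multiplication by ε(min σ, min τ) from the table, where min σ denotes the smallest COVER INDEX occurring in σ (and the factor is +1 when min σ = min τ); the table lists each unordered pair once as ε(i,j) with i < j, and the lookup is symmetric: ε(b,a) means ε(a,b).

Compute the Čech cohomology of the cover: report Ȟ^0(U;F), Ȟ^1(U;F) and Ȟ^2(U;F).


Ȟ^0 ≅ 0, Ȟ^1 ≅ Z ⊕ Z/2 and Ȟ^2 ≅ 0

intersection data:
  A12={q1} A14={q2,q7} A15={q9} A16={q10} A23={q5,q8} A34={q4} A56={q6}
C dims 6,7; δ0: rk 6, SNF 1^5·2
Ȟ^0 = (6 − 6) − 0 = 0, so Ȟ^0 ≅ 0
Ȟ^1 = (7 − 0) − 6 = 1 plus torsion [2], so Ȟ^1 ≅ Z ⊕ Z/2
Ȟ^2 = (0 − 0) − 0 = 0, so Ȟ^2 ≅ 0


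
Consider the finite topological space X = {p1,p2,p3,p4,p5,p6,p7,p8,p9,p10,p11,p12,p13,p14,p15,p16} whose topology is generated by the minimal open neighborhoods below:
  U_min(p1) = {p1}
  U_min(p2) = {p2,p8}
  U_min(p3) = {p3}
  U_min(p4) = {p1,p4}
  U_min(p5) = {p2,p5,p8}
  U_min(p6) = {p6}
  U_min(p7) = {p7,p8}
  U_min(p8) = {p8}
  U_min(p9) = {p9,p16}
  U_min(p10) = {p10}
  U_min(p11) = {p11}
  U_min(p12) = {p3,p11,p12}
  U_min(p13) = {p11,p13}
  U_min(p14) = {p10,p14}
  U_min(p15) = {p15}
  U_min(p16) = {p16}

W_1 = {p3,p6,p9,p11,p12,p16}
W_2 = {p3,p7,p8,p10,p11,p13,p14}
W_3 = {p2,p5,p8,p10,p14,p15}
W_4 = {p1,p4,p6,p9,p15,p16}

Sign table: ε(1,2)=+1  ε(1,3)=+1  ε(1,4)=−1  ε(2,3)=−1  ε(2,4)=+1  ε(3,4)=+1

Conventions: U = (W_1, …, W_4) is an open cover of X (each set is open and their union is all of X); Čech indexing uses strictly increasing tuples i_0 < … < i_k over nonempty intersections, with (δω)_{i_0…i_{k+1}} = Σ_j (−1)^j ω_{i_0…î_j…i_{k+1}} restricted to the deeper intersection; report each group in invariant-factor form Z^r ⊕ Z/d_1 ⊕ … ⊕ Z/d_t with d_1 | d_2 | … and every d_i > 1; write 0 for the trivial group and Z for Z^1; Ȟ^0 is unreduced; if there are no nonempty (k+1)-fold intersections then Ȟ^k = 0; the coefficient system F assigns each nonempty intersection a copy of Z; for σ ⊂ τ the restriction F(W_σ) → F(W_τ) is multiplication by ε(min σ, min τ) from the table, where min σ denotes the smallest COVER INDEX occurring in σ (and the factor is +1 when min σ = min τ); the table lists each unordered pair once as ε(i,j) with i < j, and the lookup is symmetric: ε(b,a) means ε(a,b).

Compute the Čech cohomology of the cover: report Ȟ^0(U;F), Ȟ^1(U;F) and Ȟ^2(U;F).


Ȟ^0(U;F) ≅ Z, Ȟ^1(U;F) ≅ Z and Ȟ^2(U;F) ≅ 0

nerve simplices:
  W12={p3,p11} W14={p6,p9,p16} W23={p8,p10,p14} W34={p15}
C dims 4,4; δ0: rk 3, SNF 1^3
degree 0: 4−3−0 = 1 → Ȟ^0 ≅ Z
degree 1: 4−0−3 = 1 → Ȟ^1 ≅ Z
degree 2: 0−0−0 = 0 → Ȟ^2 ≅ 0


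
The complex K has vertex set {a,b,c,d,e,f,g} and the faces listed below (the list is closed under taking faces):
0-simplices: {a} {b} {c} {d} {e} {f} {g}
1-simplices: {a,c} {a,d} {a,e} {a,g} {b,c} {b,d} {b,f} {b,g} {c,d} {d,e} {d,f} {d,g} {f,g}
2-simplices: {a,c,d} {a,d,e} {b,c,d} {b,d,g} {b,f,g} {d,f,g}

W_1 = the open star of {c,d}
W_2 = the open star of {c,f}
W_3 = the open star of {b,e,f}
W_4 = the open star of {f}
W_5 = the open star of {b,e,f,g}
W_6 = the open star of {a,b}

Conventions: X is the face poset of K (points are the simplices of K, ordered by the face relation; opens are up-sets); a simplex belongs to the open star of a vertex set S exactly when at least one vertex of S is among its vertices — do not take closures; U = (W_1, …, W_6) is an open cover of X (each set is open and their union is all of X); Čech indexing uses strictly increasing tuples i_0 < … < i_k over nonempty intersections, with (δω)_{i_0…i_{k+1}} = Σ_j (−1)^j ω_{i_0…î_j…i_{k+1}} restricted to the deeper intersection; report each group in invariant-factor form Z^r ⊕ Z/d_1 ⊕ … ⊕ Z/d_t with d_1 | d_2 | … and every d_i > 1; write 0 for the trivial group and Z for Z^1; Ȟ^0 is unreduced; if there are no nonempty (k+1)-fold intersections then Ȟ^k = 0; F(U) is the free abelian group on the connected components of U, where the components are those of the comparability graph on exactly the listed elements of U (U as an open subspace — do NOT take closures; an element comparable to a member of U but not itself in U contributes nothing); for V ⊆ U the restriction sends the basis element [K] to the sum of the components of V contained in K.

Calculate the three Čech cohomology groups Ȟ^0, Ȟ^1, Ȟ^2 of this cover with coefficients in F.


Ȟ^0 = Z, Ȟ^1 = Z and Ȟ^2 = 0

intersection data:
  W1={{c},{d},{a,c},{a,d},{b,c},{b,d},{c,d},{d,e},{d,f},{d,g},{a,c,d},{a,d,e},{b,c,d},{b,d,g},{d,f,g}} W2={{c},{f},{a,c},{b,c},{b,f},{c,d},{d,f},{f,g},{a,c,d},{b,c,d},{b,f,g},{d,f,g}} W3={{b},{e},{f},{a,e},{b,c},{b,d},{b,f},{b,g},{d,e},{d,f},{f,g},{a,d,e},{b,c,d},{b,d,g},{b,f,g},{d,f,g}} W4={{f},{b,f},{d,f},{f,g},{b,f,g},{d,f,g}} W5={{b},{e},{f},{g},{a,e},{a,g},{b,c},{b,d},{b,f},{b,g},{d,e},{d,f},{d,g},{f,g},{a,d,e},{b,c,d},{b,d,g},{b,f,g},{d,f,g}} W6={{a},{b},{a,c},{a,d},{a,e},{a,g},{b,c},{b,d},{b,f},{b,g},{a,c,d},{a,d,e},{b,c,d},{b,d,g},{b,f,g}}
  W12={{c},{a,c},{b,c},{c,d},{d,f},{a,c,d},{b,c,d},{d,f,g}} W13={{b,c},{b,d},{d,e},{d,f},{a,d,e},{b,c,d},{b,d,g},{d,f,g}} W14={{d,f},{d,f,g}} W15={{b,c},{b,d},{d,e},{d,f},{d,g},{a,d,e},{b,c,d},{b,d,g},{d,f,g}} W16={{a,c},{a,d},{b,c},{b,d},{a,c,d},{a,d,e},{b,c,d},{b,d,g}} W23={{f},{b,c},{b,f},{d,f},{f,g},{b,c,d},{b,f,g},{d,f,g}} W24={{f},{b,f},{d,f},{f,g},{b,f,g},{d,f,g}} W25={{f},{b,c},{b,f},{d,f},{f,g},{b,c,d},{b,f,g},{d,f,g}} W26={{a,c},{b,c},{b,f},{a,c,d},{b,c,d},{b,f,g}} W34={{f},{b,f},{d,f},{f,g},{b,f,g},{d,f,g}} W35={{b},{e},{f},{a,e},{b,c},{b,d},{b,f},{b,g},{d,e},{d,f},{f,g},{a,d,e},{b,c,d},{b,d,g},{b,f,g},{d,f,g}} W36={{b},{a,e},{b,c},{b,d},{b,f},{b,g},{a,d,e},{b,c,d},{b,d,g},{b,f,g}} W45={{f},{b,f},{d,f},{f,g},{b,f,g},{d,f,g}} W46={{b,f},{b,f,g}} W56={{b},{a,e},{a,g},{b,c},{b,d},{b,f},{b,g},{a,d,e},{b,c,d},{b,d,g},{b,f,g}}
  W123={{b,c},{d,f},{b,c,d},{d,f,g}} W124={{d,f},{d,f,g}} W125={{b,c},{d,f},{b,c,d},{d,f,g}} W126={{a,c},{b,c},{a,c,d},{b,c,d}} W134={{d,f},{d,f,g}} W135={{b,c},{b,d},{d,e},{d,f},{a,d,e},{b,c,d},{b,d,g},{d,f,g}} W136={{b,c},{b,d},{a,d,e},{b,c,d},{b,d,g}} W145={{d,f},{d,f,g}} W156={{b,c},{b,d},{a,d,e},{b,c,d},{b,d,g}} W234={{f},{b,f},{d,f},{f,g},{b,f,g},{d,f,g}} W235={{f},{b,c},{b,f},{d,f},{f,g},{b,c,d},{b,f,g},{d,f,g}} W236={{b,c},{b,f},{b,c,d},{b,f,g}} W245={{f},{b,f},{d,f},{f,g},{b,f,g},{d,f,g}} W246={{b,f},{b,f,g}} W256={{b,c},{b,f},{b,c,d},{b,f,g}} W345={{f},{b,f},{d,f},{f,g},{b,f,g},{d,f,g}} W346={{b,f},{b,f,g}} W356={{b},{a,e},{b,c},{b,d},{b,f},{b,g},{a,d,e},{b,c,d},{b,d,g},{b,f,g}} W456={{b,f},{b,f,g}}
  W1234={{d,f},{d,f,g}} W1235={{b,c},{d,f},{b,c,d},{d,f,g}} W1236={{b,c},{b,c,d}} W1245={{d,f},{d,f,g}} W1256={{b,c},{b,c,d}} W1345={{d,f},{d,f,g}} W1356={{b,c},{b,d},{a,d,e},{b,c,d},{b,d,g}} W2345={{f},{b,f},{d,f},{f,g},{b,f,g},{d,f,g}} W2346={{b,f},{b,f,g}} W2356={{b,c},{b,f},{b,c,d},{b,f,g}} W2456={{b,f},{b,f,g}} W3456={{b,f},{b,f,g}}
  W12345={{d,f},{d,f,g}} W12356={{b,c},{b,c,d}} W23456={{b,f},{b,f,g}}
components per intersection:
  W1: {{c},{d},{a,c},{a,d},{b,c},{b,d},{c,d},{d,e},{d,f},{d,g},{a,c,d},{a,d,e},{b,c,d},{b,d,g},{d,f,g}}
  W2: {{c},{a,c},{b,c},{c,d},{a,c,d},{b,c,d}} {{f},{b,f},{d,f},{f,g},{b,f,g},{d,f,g}}
  W3: {{b},{f},{b,c},{b,d},{b,f},{b,g},{d,f},{f,g},{b,c,d},{b,d,g},{b,f,g},{d,f,g}} {{e},{a,e},{d,e},{a,d,e}}
  W4: {{f},{b,f},{d,f},{f,g},{b,f,g},{d,f,g}}
  W5: {{b},{f},{g},{a,g},{b,c},{b,d},{b,f},{b,g},{d,f},{d,g},{f,g},{b,c,d},{b,d,g},{b,f,g},{d,f,g}} {{e},{a,e},{d,e},{a,d,e}}
  W6: {{a},{a,c},{a,d},{a,e},{a,g},{a,c,d},{a,d,e}} {{b},{b,c},{b,d},{b,f},{b,g},{b,c,d},{b,d,g},{b,f,g}}
  W12: {{c},{a,c},{b,c},{c,d},{a,c,d},{b,c,d}} {{d,f},{d,f,g}}
  W13: {{b,c},{b,d},{b,c,d},{b,d,g}} {{d,e},{a,d,e}} {{d,f},{d,f,g}}
  W14: {{d,f},{d,f,g}}
  W15: {{b,c},{b,d},{d,f},{d,g},{b,c,d},{b,d,g},{d,f,g}} {{d,e},{a,d,e}}
  W16: {{a,c},{a,d},{a,c,d},{a,d,e}} {{b,c},{b,d},{b,c,d},{b,d,g}}
  W23: {{f},{b,f},{d,f},{f,g},{b,f,g},{d,f,g}} {{b,c},{b,c,d}}
  W24: {{f},{b,f},{d,f},{f,g},{b,f,g},{d,f,g}}
  W25: {{f},{b,f},{d,f},{f,g},{b,f,g},{d,f,g}} {{b,c},{b,c,d}}
  W26: {{a,c},{a,c,d}} {{b,c},{b,c,d}} {{b,f},{b,f,g}}
  W34: {{f},{b,f},{d,f},{f,g},{b,f,g},{d,f,g}}
  W35: {{b},{f},{b,c},{b,d},{b,f},{b,g},{d,f},{f,g},{b,c,d},{b,d,g},{b,f,g},{d,f,g}} {{e},{a,e},{d,e},{a,d,e}}
  W36: {{b},{b,c},{b,d},{b,f},{b,g},{b,c,d},{b,d,g},{b,f,g}} {{a,e},{a,d,e}}
  W45: {{f},{b,f},{d,f},{f,g},{b,f,g},{d,f,g}}
  W46: {{b,f},{b,f,g}}
  W56: {{b},{b,c},{b,d},{b,f},{b,g},{b,c,d},{b,d,g},{b,f,g}} {{a,e},{a,d,e}} {{a,g}}
  W123: {{b,c},{b,c,d}} {{d,f},{d,f,g}}
  W124: {{d,f},{d,f,g}}
  W125: {{b,c},{b,c,d}} {{d,f},{d,f,g}}
  W126: {{a,c},{a,c,d}} {{b,c},{b,c,d}}
  W134: {{d,f},{d,f,g}}
  W135: {{b,c},{b,d},{b,c,d},{b,d,g}} {{d,e},{a,d,e}} {{d,f},{d,f,g}}
  W136: {{b,c},{b,d},{b,c,d},{b,d,g}} {{a,d,e}}
  W145: {{d,f},{d,f,g}}
  W156: {{b,c},{b,d},{b,c,d},{b,d,g}} {{a,d,e}}
  W234: {{f},{b,f},{d,f},{f,g},{b,f,g},{d,f,g}}
  W235: {{f},{b,f},{d,f},{f,g},{b,f,g},{d,f,g}} {{b,c},{b,c,d}}
  W236: {{b,c},{b,c,d}} {{b,f},{b,f,g}}
  W245: {{f},{b,f},{d,f},{f,g},{b,f,g},{d,f,g}}
  W246: {{b,f},{b,f,g}}
  W256: {{b,c},{b,c,d}} {{b,f},{b,f,g}}
  W345: {{f},{b,f},{d,f},{f,g},{b,f,g},{d,f,g}}
  W346: {{b,f},{b,f,g}}
  W356: {{b},{b,c},{b,d},{b,f},{b,g},{b,c,d},{b,d,g},{b,f,g}} {{a,e},{a,d,e}}
  W456: {{b,f},{b,f,g}}
  W1234: {{d,f},{d,f,g}}
  W1235: {{b,c},{b,c,d}} {{d,f},{d,f,g}}
  W1236: {{b,c},{b,c,d}}
  W1245: {{d,f},{d,f,g}}
  W1256: {{b,c},{b,c,d}}
  W1345: {{d,f},{d,f,g}}
  W1356: {{b,c},{b,d},{b,c,d},{b,d,g}} {{a,d,e}}
  W2345: {{f},{b,f},{d,f},{f,g},{b,f,g},{d,f,g}}
  W2346: {{b,f},{b,f,g}}
  W2356: {{b,c},{b,c,d}} {{b,f},{b,f,g}}
  W2456: {{b,f},{b,f,g}}
  W3456: {{b,f},{b,f,g}}
  W12345: {{d,f},{d,f,g}}
  W12356: {{b,c},{b,c,d}}
  W23456: {{b,f},{b,f,g}}
C dims 10,28,30,15; δ0: rk 9, SNF 1^9; δ1: rk 18, SNF 1^18; δ2: rk 12, SNF 1^12
Ȟ^0 = (10 − 9) − 0 = 1, so Ȟ^0 ≅ Z
Ȟ^1 = (28 − 18) − 9 = 1, so Ȟ^1 ≅ Z
Ȟ^2 = (30 − 12) − 18 = 0, so Ȟ^2 ≅ 0


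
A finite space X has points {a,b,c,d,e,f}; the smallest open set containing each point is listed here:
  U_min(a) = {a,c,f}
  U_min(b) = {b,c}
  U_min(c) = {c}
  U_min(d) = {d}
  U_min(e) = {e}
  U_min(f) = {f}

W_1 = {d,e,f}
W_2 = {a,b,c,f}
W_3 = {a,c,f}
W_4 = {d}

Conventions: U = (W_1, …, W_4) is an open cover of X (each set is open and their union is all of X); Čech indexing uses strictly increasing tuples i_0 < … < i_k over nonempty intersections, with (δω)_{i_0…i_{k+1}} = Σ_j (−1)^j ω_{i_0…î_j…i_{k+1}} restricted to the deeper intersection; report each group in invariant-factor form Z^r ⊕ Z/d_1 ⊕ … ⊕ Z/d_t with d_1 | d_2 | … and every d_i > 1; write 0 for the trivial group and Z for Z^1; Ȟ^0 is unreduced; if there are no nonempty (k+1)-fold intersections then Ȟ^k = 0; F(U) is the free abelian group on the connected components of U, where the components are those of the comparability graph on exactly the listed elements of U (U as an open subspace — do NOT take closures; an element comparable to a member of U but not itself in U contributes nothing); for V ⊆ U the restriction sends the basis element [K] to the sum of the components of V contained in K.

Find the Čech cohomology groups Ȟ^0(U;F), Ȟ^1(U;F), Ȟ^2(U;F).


intersection data:
  W12={f} W13={f} W14={d} W23={a,c,f}
  W123={f}
components per intersection:
  W1: {d} {e} {f}
  W2: {a,b,c,f}
  W3: {a,c,f}
  W4: {d}
  W12: {f}
  W13: {f}
  W14: {d}
  W23: {a,c,f}
  W123: {f}
C dims 6,4,1; δ0: rk 3, SNF 1^3; δ1: rk 1, SNF 1^1
Ȟ^0 = (6 − 3) − 0 = 3, so Ȟ^0 ≅ Z^3
Ȟ^1 = (4 − 1) − 3 = 0, so Ȟ^1 ≅ 0
Ȟ^2 = (1 − 0) − 1 = 0, so Ȟ^2 ≅ 0

Ȟ^0(U;F) ≅ Z^3, Ȟ^1(U;F) ≅ 0 and Ȟ^2(U;F) ≅ 0


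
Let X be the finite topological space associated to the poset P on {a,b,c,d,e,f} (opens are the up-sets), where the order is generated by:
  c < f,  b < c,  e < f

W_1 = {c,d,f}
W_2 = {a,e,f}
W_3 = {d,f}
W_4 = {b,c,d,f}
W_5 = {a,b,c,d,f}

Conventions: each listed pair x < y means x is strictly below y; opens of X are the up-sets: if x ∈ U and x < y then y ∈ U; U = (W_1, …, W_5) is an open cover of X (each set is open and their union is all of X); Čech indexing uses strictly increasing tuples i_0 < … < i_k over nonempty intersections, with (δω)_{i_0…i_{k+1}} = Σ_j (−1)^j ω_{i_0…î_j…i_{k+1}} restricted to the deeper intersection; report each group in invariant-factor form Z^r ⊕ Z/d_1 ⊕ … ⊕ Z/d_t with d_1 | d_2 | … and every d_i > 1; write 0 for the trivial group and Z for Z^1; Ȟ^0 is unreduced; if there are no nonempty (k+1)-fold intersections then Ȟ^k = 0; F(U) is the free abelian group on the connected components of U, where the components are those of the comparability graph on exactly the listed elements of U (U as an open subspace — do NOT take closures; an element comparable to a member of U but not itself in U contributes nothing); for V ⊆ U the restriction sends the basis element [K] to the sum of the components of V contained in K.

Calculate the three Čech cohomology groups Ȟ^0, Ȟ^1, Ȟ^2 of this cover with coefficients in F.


nerve of the cover:
  W12={f} W13={d,f} W14={c,d,f} W15={c,d,f} W23={f} W24={f} W25={a,f} W34={d,f} W35={d,f} W45={b,c,d,f}
  W123={f} W124={f} W125={f} W134={d,f} W135={d,f} W145={c,d,f} W234={f} W235={f} W245={f} W345={d,f}
  W1234={f} W1235={f} W1245={f} W1345={d,f} W2345={f}
  W12345={f}
components per intersection:
  W1: {c,f} {d}
  W2: {a} {e,f}
  W3: {d} {f}
  W4: {b,c,f} {d}
  W5: {a} {b,c,f} {d}
  W12: {f}
  W13: {d} {f}
  W14: {c,f} {d}
  W15: {c,f} {d}
  W23: {f}
  W24: {f}
  W25: {a} {f}
  W34: {d} {f}
  W35: {d} {f}
  W45: {b,c,f} {d}
  W123: {f}
  W124: {f}
  W125: {f}
  W134: {d} {f}
  W135: {d} {f}
  W145: {c,f} {d}
  W234: {f}
  W235: {f}
  W245: {f}
  W345: {d} {f}
  W1234: {f}
  W1235: {f}
  W1245: {f}
  W1345: {d} {f}
  W2345: {f}
  W12345: {f}
C dims 11,17,14,6; δ0: rk 8, SNF 1^8; δ1: rk 9, SNF 1^9; δ2: rk 5, SNF 1^5
Ȟ^0 = (11 − 8) − 0 = 3, so Ȟ^0 ≅ Z^3
Ȟ^1 = (17 − 9) − 8 = 0, so Ȟ^1 ≅ 0
Ȟ^2 = (14 − 5) − 9 = 0, so Ȟ^2 ≅ 0

Ȟ^0 = Z^3; Ȟ^1 = 0; Ȟ^2 = 0


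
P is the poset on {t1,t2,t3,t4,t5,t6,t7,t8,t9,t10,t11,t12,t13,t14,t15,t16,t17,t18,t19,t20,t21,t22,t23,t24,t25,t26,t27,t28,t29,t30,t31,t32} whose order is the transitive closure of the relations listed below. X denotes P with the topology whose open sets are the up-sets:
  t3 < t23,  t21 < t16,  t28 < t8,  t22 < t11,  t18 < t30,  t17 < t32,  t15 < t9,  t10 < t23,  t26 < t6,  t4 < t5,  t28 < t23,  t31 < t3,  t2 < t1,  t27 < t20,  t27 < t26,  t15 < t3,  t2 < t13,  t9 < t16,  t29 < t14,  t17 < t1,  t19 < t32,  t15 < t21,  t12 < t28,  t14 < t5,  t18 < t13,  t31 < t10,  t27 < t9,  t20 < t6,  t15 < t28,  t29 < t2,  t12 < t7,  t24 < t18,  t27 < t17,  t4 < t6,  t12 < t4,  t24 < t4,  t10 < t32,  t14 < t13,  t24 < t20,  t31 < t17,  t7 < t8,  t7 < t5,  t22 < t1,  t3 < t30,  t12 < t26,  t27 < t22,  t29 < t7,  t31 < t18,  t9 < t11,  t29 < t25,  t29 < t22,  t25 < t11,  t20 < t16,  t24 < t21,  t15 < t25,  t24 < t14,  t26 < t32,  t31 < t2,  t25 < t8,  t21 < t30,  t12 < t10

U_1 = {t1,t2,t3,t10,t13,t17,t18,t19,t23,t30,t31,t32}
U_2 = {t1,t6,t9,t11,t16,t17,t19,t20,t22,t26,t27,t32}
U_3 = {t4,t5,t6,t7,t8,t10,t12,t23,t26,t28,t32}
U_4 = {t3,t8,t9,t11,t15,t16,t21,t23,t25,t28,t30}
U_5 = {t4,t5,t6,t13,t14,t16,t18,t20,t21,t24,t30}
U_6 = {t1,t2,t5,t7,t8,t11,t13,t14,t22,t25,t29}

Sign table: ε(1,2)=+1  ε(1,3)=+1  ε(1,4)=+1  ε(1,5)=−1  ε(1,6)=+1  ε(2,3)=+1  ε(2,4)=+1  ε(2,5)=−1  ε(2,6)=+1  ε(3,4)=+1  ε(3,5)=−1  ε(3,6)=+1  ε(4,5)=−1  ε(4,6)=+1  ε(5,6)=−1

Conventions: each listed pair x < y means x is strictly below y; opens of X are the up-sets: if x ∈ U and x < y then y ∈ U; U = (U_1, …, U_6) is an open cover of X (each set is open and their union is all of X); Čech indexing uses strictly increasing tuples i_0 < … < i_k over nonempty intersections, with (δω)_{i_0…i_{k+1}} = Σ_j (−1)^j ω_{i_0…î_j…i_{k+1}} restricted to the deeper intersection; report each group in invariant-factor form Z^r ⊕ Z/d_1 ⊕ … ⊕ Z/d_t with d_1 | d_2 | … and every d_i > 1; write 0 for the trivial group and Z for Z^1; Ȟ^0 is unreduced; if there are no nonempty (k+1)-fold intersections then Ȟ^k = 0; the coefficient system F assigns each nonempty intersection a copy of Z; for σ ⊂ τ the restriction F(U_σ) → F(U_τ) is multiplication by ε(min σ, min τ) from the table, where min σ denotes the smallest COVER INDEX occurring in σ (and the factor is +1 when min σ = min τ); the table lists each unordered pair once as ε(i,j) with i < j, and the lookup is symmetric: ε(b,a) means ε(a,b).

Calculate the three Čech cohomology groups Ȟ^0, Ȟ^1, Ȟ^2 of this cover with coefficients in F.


Ȟ^0 = Z, Ȟ^1 = 0, Ȟ^2 = Z/2

nerve simplices:
  U12={t1,t17,t19,t32} U13={t10,t23,t32} U14={t3,t23,t30} U15={t13,t18,t30} U16={t1,t2,t13} U23={t6,t26,t32} U24={t9,t11,t16} U25={t6,t16,t20} U26={t1,t11,t22} U34={t8,t23,t28} U35={t4,t5,t6} U36={t5,t7,t8} U45={t16,t21,t30} U46={t8,t11,t25} U56={t5,t13,t14}
  U123={t32} U126={t1} U134={t23} U145={t30} U156={t13} U235={t6} U245={t16} U246={t11} U346={t8} U356={t5}
C dims 6,15,10; δ0: rk 5, SNF 1^5; δ1: rk 10, SNF 1^9·2
degree 0: 6−5−0 = 1 → Ȟ^0 ≅ Z
degree 1: 15−10−5 = 0 → Ȟ^1 ≅ 0
degree 2: 10−0−10 = 0 plus torsion [2] → Ȟ^2 ≅ Z/2


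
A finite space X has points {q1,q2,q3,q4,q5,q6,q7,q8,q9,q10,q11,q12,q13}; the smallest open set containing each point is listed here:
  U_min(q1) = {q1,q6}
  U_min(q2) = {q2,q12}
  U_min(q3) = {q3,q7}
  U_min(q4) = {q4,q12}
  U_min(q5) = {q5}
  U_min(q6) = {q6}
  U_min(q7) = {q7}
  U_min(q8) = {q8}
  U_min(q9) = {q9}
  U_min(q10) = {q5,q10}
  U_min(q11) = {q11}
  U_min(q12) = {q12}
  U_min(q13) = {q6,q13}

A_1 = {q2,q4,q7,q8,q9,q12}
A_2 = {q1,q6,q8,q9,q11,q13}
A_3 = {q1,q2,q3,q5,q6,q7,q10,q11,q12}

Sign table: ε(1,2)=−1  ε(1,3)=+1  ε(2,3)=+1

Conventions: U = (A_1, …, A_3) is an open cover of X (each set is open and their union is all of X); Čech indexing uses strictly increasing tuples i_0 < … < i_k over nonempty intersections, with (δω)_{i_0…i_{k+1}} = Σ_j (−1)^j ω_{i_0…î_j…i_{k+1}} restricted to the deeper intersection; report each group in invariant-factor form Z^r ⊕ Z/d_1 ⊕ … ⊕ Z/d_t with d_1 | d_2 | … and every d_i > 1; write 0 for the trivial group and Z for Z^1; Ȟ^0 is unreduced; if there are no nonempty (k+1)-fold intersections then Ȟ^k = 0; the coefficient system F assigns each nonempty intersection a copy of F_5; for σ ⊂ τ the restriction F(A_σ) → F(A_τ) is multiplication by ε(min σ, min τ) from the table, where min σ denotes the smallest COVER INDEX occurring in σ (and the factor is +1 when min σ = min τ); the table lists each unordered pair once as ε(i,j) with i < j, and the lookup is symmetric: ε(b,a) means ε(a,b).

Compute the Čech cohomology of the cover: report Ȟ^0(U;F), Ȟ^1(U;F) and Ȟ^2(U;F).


intersection data:
  A12={q8,q9} A13={q2,q7,q12} A23={q1,q6,q11}
C dims 3,3; δ0: rk_F5 3
Ȟ^0 = (3 − 3) − 0 = 0, so Ȟ^0 ≅ 0
Ȟ^1 = (3 − 0) − 3 = 0, so Ȟ^1 ≅ 0
Ȟ^2 = (0 − 0) − 0 = 0, so Ȟ^2 ≅ 0

Ȟ^0 = 0,  Ȟ^1 = 0,  Ȟ^2 = 0


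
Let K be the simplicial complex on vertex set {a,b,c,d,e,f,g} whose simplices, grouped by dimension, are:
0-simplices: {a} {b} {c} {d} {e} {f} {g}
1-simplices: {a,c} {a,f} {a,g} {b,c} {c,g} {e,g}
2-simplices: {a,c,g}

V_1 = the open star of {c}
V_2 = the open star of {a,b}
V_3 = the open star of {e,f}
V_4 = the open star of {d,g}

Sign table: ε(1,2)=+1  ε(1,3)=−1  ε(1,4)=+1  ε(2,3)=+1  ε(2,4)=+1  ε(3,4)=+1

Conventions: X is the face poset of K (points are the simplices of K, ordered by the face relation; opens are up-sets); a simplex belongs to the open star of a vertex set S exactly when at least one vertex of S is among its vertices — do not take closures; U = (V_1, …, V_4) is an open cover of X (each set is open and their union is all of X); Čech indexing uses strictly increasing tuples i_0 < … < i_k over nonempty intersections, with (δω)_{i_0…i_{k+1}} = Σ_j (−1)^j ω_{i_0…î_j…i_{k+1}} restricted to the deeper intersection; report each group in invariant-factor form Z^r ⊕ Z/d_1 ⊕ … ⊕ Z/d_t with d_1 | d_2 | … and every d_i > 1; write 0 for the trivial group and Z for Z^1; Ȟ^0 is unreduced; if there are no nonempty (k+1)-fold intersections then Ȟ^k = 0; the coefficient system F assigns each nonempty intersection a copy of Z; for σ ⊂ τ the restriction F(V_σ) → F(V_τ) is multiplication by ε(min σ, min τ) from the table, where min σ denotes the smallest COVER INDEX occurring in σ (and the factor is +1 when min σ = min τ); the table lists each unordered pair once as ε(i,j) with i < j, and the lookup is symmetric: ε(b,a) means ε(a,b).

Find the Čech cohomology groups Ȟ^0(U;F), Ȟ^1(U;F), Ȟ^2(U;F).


Ȟ^0 = Z, Ȟ^1 = Z, Ȟ^2 = 0

nonempty overlaps:
  V1={{c},{a,c},{b,c},{c,g},{a,c,g}} V2={{a},{b},{a,c},{a,f},{a,g},{b,c},{a,c,g}} V3={{e},{f},{a,f},{e,g}} V4={{d},{g},{a,g},{c,g},{e,g},{a,c,g}}
  V12={{a,c},{b,c},{a,c,g}} V14={{c,g},{a,c,g}} V23={{a,f}} V24={{a,g},{a,c,g}} V34={{e,g}}
  V124={{a,c,g}}
C dims 4,5,1; δ0: rk 3, SNF 1^3; δ1: rk 1, SNF 1^1
degree 0: 4−3−0 = 1 → Ȟ^0 ≅ Z
degree 1: 5−1−3 = 1 → Ȟ^1 ≅ Z
degree 2: 1−0−1 = 0 → Ȟ^2 ≅ 0


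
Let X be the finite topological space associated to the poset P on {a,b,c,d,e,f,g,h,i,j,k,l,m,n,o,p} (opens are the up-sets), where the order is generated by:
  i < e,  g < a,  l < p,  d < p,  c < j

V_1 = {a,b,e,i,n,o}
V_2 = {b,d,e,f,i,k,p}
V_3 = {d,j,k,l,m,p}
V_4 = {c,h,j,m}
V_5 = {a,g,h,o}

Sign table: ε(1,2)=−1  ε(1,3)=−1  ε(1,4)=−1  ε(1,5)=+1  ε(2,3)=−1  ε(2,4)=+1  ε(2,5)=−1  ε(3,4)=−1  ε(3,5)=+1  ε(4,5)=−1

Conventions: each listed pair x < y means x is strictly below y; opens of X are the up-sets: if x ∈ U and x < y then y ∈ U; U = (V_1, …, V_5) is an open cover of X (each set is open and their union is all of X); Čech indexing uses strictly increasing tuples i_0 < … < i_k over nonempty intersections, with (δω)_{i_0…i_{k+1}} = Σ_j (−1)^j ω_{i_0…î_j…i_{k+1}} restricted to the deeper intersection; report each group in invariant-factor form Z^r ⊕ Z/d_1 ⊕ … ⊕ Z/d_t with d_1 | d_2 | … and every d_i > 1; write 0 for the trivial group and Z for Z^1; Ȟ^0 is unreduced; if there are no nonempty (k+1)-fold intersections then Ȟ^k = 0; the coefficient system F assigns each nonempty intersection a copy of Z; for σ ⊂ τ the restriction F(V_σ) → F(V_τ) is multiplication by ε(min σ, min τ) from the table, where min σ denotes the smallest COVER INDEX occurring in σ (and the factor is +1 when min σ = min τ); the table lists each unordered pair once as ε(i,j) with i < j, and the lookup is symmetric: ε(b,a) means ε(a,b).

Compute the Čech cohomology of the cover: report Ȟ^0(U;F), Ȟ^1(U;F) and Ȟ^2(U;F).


Ȟ^0 = Z, Ȟ^1 = Z and Ȟ^2 = 0

nonempty intersections:
  V12={b,e,i} V15={a,o} V23={d,k,p} V34={j,m} V45={h}
C dims 5,5; δ0: rk 4, SNF 1^4
Ȟ^0: (5−4)−0=1 ⇒ Z
Ȟ^1: (5−0)−4=1 ⇒ Z
Ȟ^2: (0−0)−0=0 ⇒ 0


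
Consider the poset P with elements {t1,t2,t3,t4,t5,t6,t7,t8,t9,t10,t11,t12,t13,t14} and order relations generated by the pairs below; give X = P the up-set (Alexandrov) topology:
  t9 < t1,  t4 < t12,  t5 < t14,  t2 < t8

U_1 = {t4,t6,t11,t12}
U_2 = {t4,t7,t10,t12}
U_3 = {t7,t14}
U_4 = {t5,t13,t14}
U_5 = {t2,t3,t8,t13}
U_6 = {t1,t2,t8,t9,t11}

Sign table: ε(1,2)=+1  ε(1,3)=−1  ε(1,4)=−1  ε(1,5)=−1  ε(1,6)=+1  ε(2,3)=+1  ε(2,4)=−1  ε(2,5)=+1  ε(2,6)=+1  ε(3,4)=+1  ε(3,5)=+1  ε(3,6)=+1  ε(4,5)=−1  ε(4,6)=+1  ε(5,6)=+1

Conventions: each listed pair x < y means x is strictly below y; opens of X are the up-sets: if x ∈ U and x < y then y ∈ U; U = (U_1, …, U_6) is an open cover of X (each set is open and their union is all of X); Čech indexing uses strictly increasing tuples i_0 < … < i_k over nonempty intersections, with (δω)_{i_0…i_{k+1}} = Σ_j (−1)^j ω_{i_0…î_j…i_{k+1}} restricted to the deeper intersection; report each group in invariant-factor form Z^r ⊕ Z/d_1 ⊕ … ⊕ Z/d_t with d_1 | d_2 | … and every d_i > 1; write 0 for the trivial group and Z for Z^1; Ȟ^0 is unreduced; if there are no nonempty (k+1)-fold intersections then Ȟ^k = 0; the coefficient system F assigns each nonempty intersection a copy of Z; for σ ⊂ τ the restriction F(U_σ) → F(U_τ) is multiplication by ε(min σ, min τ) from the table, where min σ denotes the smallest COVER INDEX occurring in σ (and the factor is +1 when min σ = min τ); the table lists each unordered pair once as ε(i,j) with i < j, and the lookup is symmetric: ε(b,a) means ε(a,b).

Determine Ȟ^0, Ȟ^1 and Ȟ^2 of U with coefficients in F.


nerve simplices:
  U12={t4,t12} U16={t11} U23={t7} U34={t14} U45={t13} U56={t2,t8}
C dims 6,6; δ0: rk 6, SNF 1^5·2
degree 0: 6−6−0 = 0 → Ȟ^0 ≅ 0
degree 1: 6−0−6 = 0 plus torsion [2] → Ȟ^1 ≅ Z/2
degree 2: 0−0−0 = 0 → Ȟ^2 ≅ 0

Ȟ^0 ≅ 0; Ȟ^1 ≅ Z/2; Ȟ^2 ≅ 0


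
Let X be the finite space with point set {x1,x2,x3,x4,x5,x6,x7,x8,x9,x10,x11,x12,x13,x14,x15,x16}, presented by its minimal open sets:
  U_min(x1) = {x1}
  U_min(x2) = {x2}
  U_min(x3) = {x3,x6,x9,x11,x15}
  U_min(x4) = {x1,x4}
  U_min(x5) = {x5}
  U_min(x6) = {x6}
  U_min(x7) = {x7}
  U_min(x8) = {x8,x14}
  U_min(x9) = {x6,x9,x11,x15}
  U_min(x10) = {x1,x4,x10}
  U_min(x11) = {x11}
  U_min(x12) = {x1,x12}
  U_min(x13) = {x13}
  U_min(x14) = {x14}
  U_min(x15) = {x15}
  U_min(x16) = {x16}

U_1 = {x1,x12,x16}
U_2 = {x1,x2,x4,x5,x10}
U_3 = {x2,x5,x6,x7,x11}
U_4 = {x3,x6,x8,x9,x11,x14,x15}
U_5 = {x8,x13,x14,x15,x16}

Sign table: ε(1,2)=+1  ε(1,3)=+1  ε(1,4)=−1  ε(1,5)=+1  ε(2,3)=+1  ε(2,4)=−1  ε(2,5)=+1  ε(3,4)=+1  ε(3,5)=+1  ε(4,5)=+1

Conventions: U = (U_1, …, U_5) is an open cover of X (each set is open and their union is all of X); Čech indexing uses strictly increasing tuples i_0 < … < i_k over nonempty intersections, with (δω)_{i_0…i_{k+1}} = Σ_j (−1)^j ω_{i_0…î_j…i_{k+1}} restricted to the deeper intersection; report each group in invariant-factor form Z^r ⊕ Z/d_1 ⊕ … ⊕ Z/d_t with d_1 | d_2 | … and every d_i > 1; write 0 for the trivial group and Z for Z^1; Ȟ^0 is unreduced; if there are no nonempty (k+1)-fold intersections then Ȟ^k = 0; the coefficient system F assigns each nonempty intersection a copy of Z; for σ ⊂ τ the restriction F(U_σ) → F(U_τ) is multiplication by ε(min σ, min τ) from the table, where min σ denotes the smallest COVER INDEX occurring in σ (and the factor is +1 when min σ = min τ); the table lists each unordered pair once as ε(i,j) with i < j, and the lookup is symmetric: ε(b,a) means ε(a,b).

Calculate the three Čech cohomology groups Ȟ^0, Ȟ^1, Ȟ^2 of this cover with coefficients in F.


nerve of the cover:
  U12={x1} U15={x16} U23={x2,x5} U34={x6,x11} U45={x8,x14,x15}
C dims 5,5; δ0: rk 4, SNF 1^4
Ȟ^0 = (5 − 4) − 0 = 1, so Ȟ^0 ≅ Z
Ȟ^1 = (5 − 0) − 4 = 1, so Ȟ^1 ≅ Z
Ȟ^2 = (0 − 0) − 0 = 0, so Ȟ^2 ≅ 0

Ȟ^0 = Z; Ȟ^1 = Z; Ȟ^2 = 0
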